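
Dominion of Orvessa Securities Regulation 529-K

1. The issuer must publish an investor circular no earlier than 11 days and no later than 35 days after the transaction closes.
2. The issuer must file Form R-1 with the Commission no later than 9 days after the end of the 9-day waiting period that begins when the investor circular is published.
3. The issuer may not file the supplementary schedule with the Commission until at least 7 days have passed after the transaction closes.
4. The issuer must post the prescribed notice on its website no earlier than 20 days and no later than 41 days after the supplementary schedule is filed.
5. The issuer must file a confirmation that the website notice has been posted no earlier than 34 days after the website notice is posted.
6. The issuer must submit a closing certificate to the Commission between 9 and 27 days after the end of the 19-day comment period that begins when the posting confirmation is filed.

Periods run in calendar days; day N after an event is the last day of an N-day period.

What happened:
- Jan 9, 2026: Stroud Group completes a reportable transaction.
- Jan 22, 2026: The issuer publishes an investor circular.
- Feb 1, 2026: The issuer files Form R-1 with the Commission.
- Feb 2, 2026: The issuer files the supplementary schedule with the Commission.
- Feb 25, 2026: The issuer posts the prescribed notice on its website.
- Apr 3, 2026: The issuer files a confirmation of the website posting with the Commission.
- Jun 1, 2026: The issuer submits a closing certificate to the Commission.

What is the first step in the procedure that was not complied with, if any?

Step 6

Step 1: the window is 11–35 days after Jan 9, 2026 (when the transaction closes), so Jan 20, 2026 through Feb 13, 2026; Jan 22, 2026 falls inside that range.
Step 2: 9 days after Jan 31, 2026 (end of the 9-day waiting period, which began when the investor circular is published on Jan 22, 2026) is Feb 9, 2026; Feb 1, 2026 is within that limit.
Step 3: the earliest permitted date is 7 days after Jan 9, 2026 (when the transaction closes), i.e. Jan 16, 2026; done Feb 2, 2026, after the minimum wait.
Step 4: the window is 20–41 days after Feb 2, 2026 (when the supplementary schedule is filed), so Feb 22, 2026 through Mar 15, 2026; done Feb 25, 2026, which is between those dates.
Step 5: the earliest permitted date is 34 days after Feb 25, 2026 (when the website notice is posted), i.e. Mar 31, 2026; done Apr 3, 2026, after the minimum wait.
Step 6: the window is 9–27 days after Apr 22, 2026 (end of the 19-day comment period, which began when the posting confirmation is filed on Apr 3, 2026), so May 1, 2026 through May 19, 2026; Jun 1, 2026 is 13 days past the end of the window.
The procedure was therefore not followed at step 6.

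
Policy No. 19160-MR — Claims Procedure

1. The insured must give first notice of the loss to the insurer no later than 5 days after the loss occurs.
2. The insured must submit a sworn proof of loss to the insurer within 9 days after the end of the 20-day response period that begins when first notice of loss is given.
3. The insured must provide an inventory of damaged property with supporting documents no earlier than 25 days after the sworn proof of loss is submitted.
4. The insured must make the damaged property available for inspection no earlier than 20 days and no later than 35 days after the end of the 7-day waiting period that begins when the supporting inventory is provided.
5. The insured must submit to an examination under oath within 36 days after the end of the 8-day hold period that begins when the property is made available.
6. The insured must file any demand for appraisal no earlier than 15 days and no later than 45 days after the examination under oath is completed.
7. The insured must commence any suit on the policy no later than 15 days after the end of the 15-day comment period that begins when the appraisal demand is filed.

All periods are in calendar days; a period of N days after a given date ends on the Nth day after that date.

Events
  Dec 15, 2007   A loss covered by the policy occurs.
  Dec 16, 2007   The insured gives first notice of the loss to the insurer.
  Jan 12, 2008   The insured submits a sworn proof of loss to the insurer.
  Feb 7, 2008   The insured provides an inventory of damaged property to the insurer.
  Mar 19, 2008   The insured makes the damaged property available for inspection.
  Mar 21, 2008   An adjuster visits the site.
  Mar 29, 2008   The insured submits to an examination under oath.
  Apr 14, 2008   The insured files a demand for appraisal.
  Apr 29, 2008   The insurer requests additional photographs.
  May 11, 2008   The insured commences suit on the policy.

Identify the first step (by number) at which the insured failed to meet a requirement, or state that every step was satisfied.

None — every step was satisfied

(1) due by Dec 15, 2007 + 5 days = Dec 20, 2007; Dec 16, 2007 is within that limit.
(2) due by Jan 5, 2008 + 9 days = Jan 14, 2008; completed Jan 12, 2008, before the deadline.
(3) permitted from Jan 12, 2008 + 25 days = Feb 6, 2008 onward; done Feb 7, 2008, after the minimum wait.
(4) the permitted window runs from Feb 14, 2008 + 20 = Mar 5, 2008 to Feb 14, 2008 + 35 = Mar 20, 2008; Mar 19, 2008 falls inside that range.
(5) due by Mar 27, 2008 + 36 days = May 2, 2008; Mar 29, 2008 is within that limit.
(6) the permitted window runs from Mar 29, 2008 + 15 = Apr 13, 2008 to Mar 29, 2008 + 45 = May 13, 2008; done Apr 14, 2008 — within the window.
(7) due by Apr 29, 2008 + 15 days = May 14, 2008; completed May 11, 2008, before the deadline.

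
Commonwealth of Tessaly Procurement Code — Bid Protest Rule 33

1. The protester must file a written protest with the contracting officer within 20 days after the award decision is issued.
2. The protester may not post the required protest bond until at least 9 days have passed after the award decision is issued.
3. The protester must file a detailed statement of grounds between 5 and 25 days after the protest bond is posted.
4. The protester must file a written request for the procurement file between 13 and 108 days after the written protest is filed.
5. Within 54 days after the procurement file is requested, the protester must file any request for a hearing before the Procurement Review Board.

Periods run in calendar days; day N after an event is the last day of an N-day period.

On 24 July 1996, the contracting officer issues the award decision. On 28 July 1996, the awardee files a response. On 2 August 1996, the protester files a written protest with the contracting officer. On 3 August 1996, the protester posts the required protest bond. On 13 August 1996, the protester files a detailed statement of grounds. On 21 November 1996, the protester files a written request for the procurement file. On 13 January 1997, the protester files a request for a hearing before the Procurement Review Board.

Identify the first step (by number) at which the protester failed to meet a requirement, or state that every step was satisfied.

Step 4

Step 1: 20 days after 24 July 1996 (when the award decision is issued) is 13 August 1996; completed 2 August 1996, before the deadline.
Step 2: the earliest permitted date is 9 days after 24 July 1996 (when the award decision is issued), i.e. 2 August 1996; done 3 August 1996 — permitted.
Step 3: the window is 5–25 days after 3 August 1996 (when the protest bond is posted), so 8 August 1996 through 28 August 1996; 13 August 1996 falls inside that range.
Step 4: the window is 13–108 days after 2 August 1996 (when the written protest is filed), so 15 August 1996 through 18 November 1996; done 21 November 1996 — 3 days after the window closed.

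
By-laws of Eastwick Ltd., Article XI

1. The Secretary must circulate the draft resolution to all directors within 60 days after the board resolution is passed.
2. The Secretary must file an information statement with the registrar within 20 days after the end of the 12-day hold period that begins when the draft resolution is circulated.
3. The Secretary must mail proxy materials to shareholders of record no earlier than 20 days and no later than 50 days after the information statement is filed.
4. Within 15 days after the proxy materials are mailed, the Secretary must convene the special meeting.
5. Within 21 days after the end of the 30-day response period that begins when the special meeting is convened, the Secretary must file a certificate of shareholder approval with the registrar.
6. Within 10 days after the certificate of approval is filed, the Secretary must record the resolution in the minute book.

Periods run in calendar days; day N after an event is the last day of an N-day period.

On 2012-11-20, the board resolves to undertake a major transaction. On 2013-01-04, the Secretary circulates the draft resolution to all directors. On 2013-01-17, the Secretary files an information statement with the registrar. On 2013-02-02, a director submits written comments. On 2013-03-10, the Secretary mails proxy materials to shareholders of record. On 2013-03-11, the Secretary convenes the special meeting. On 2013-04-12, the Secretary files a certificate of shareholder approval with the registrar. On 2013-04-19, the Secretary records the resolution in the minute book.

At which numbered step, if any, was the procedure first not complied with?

Step 3

(1) due by 2012-11-20 + 60 days = 2013-01-19; done 2013-01-04 — timely.
(2) due by 2013-01-16 + 20 days = 2013-02-05; done 2013-01-17 — timely.
(3) the permitted window runs from 2013-01-17 + 20 = 2013-02-06 to 2013-01-17 + 50 = 2013-03-08; done 2013-03-10 — 2 days after the window closed.
Later steps need not be reached.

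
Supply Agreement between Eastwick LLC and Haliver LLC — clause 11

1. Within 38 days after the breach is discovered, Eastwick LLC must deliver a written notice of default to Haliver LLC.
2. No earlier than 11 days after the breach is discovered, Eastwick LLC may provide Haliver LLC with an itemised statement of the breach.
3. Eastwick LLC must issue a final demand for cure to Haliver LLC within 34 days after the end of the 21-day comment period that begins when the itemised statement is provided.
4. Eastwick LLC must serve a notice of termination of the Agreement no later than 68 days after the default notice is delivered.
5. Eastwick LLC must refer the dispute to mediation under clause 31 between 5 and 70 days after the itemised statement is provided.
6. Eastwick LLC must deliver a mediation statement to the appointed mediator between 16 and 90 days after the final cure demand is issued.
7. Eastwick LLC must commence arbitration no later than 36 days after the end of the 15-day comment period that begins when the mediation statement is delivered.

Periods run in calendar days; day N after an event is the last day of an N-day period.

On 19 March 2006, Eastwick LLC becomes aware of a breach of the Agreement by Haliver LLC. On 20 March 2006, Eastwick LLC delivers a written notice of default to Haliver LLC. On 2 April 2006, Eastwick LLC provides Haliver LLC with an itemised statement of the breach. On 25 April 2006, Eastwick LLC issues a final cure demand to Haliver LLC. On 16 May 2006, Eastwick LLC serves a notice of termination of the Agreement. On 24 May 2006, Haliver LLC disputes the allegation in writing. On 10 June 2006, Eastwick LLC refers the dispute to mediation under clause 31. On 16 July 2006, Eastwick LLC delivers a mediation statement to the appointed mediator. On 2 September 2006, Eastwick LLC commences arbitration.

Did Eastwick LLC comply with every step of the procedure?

Step 1: 38 days after 19 March 2006 (when the breach is discovered) is 26 April 2006; done 20 March 2006 — timely.
Step 2: the earliest permitted date is 11 days after 19 March 2006 (when the breach is discovered), i.e. 30 March 2006; done 2 April 2006 — permitted.
Step 3: 34 days after 23 April 2006 (end of the 21-day comment period, which began when the itemised statement is provided on 2 April 2006) is 27 May 2006; completed 25 April 2006, before the deadline.
Step 4: 68 days after 20 March 2006 (when the default notice is delivered) is 27 May 2006; completed 16 May 2006, before the deadline.
Step 5: the window is 5–70 days after 2 April 2006 (when the itemised statement is provided), so 7 April 2006 through 11 June 2006; done 10 June 2006 — within the window.
Step 6: the window is 16–90 days after 25 April 2006 (when the final cure demand is issued), so 11 May 2006 through 24 July 2006; done 16 July 2006, which is between those dates.
Step 7: 36 days after 31 July 2006 (end of the 15-day comment period, which began when the mediation statement is delivered on 16 July 2006) is 5 September 2006; done 2 September 2006 — timely.

Yes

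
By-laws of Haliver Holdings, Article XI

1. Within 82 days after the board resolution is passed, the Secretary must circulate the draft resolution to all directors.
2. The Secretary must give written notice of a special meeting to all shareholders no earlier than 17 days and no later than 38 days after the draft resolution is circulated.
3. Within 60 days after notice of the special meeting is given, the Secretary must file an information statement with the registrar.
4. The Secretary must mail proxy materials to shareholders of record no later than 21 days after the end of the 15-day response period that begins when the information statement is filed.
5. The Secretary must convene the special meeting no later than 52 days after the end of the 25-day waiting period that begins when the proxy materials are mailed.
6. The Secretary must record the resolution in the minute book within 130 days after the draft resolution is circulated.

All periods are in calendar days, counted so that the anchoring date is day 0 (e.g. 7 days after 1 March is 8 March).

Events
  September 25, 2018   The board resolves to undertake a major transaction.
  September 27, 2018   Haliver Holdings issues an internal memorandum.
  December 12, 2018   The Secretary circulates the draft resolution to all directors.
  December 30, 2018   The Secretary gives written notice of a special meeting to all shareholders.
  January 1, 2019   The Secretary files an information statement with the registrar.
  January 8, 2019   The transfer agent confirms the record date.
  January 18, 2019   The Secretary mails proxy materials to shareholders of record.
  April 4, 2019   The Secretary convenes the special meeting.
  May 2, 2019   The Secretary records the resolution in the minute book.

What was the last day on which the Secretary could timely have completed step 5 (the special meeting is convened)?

The proxy materials are mailed on January 18, 2019; the 25-day waiting period therefore ends February 12, 2019, and step 5 runs from that date. 52 days after February 12, 2019 is April 5, 2019.

April 5, 2019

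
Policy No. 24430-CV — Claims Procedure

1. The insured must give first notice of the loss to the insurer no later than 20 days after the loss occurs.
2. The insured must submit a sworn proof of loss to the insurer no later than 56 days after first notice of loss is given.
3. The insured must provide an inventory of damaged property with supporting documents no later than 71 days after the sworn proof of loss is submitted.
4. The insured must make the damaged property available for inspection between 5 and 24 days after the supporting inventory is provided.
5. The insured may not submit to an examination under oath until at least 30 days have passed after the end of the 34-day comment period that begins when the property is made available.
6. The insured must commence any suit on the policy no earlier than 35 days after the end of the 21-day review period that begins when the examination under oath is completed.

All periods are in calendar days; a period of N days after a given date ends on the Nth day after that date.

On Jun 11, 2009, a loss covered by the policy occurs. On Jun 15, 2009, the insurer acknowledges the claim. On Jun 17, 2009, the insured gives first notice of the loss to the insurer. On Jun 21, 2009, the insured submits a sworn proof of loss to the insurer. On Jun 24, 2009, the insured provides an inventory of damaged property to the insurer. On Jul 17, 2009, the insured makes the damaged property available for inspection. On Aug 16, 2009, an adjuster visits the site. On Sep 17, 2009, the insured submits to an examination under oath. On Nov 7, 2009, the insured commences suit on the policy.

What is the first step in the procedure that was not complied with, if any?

Step 1: 20 days after Jun 11, 2009 (when the loss occurs) is Jul 1, 2009; completed Jun 17, 2009, before the deadline.
Step 2: 56 days after Jun 17, 2009 (when first notice of loss is given) is Aug 12, 2009; completed Jun 21, 2009, before the deadline.
Step 3: 71 days after Jun 21, 2009 (when the sworn proof of loss is submitted) is Aug 31, 2009; Jun 24, 2009 is within that limit.
Step 4: the window is 5–24 days after Jun 24, 2009 (when the supporting inventory is provided), so Jun 29, 2009 through Jul 18, 2009; done Jul 17, 2009 — within the window.
Step 5: the earliest permitted date is 30 days after Aug 20, 2009 (end of the 34-day comment period, which began when the property is made available on Jul 17, 2009), i.e. Sep 19, 2009; Sep 17, 2009 is 2 days before the earliest permitted date.
No need to go further; step 5 was not satisfied.

Step 5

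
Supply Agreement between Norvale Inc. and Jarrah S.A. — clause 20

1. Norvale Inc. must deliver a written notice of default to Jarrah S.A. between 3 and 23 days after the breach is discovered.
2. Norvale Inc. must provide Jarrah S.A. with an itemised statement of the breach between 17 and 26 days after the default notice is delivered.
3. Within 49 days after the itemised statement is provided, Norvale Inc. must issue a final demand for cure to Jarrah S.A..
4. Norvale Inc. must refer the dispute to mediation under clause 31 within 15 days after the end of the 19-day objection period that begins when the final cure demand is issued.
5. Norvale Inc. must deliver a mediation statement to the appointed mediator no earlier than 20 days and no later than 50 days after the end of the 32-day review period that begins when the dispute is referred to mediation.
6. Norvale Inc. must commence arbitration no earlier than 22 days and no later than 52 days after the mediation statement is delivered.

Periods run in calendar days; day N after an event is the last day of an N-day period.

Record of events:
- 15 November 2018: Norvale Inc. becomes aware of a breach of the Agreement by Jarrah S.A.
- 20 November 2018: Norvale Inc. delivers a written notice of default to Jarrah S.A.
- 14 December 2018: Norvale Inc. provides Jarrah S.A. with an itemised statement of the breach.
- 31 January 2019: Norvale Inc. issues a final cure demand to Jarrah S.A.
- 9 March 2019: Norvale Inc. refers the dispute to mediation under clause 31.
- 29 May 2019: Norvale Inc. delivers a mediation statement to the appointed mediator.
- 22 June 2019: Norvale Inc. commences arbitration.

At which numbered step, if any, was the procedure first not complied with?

Step 4

Step 1: the window is 3–23 days after 15 November 2018 (when the breach is discovered), so 18 November 2018 through 8 December 2018; done 20 November 2018, which is between those dates.
Step 2: the window is 17–26 days after 20 November 2018 (when the default notice is delivered), so 7 December 2018 through 16 December 2018; 14 December 2018 falls inside that range.
Step 3: 49 days after 14 December 2018 (when the itemised statement is provided) is 1 February 2019; completed 31 January 2019, before the deadline.
Step 4: 15 days after 19 February 2019 (end of the 19-day objection period, which began when the final cure demand is issued on 31 January 2019) is 6 March 2019; 9 March 2019 misses that deadline by 3 days.
That is the first point of non-compliance.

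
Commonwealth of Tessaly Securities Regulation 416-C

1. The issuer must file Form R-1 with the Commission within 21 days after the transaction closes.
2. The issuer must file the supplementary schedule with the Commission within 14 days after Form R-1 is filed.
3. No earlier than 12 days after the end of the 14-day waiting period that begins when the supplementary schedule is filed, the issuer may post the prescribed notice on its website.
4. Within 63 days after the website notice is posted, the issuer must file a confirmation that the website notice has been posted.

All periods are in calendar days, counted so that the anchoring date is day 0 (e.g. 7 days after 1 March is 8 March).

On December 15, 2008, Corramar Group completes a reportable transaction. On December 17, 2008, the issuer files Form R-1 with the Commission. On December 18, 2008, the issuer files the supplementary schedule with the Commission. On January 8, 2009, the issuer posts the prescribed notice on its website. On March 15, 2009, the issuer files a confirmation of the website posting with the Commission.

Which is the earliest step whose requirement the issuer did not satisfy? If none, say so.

Step 1: 21 days after December 15, 2008 (when the transaction closes) is January 5, 2009; completed December 17, 2008, before the deadline.
Step 2: 14 days after December 17, 2008 (when Form R-1 is filed) is December 31, 2008; done December 18, 2008 — timely.
Step 3: the earliest permitted date is 12 days after January 1, 2009 (end of the 14-day waiting period, which began when the supplementary schedule is filed on December 18, 2008), i.e. January 13, 2009; acted on January 8, 2009, 5 days prematurely.

Step 3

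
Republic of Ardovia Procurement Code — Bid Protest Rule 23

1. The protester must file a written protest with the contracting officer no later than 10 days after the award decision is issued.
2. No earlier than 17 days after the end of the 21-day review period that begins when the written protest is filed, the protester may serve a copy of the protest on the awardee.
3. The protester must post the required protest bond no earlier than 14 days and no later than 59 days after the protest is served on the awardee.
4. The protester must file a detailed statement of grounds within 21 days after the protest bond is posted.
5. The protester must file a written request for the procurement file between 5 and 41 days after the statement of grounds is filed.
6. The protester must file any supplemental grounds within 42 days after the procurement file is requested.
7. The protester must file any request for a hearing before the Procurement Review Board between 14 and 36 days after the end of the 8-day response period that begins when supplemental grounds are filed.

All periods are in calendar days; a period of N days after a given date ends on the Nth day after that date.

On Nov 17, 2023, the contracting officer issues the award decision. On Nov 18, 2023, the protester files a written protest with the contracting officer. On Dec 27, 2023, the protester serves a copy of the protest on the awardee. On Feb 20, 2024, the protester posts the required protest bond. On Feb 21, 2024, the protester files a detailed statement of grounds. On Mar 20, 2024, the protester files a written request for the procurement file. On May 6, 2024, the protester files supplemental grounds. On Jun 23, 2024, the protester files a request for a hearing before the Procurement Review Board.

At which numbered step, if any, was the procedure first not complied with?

(1) due by Nov 17, 2023 + 10 days = Nov 27, 2023; done Nov 18, 2023 — timely.
(2) permitted from Dec 9, 2023 + 17 days = Dec 26, 2023 onward; Dec 27, 2023 is on or after that date.
(3) the permitted window runs from Dec 27, 2023 + 14 = Jan 10, 2024 to Dec 27, 2023 + 59 = Feb 24, 2024; done Feb 20, 2024 — within the window.
(4) due by Feb 20, 2024 + 21 days = Mar 12, 2024; completed Feb 21, 2024, before the deadline.
(5) the permitted window runs from Feb 21, 2024 + 5 = Feb 26, 2024 to Feb 21, 2024 + 41 = Apr 2, 2024; done Mar 20, 2024 — within the window.
(6) due by Mar 20, 2024 + 42 days = May 1, 2024; done May 6, 2024 — 5 days late.
That is the first point of non-compliance.

Step 6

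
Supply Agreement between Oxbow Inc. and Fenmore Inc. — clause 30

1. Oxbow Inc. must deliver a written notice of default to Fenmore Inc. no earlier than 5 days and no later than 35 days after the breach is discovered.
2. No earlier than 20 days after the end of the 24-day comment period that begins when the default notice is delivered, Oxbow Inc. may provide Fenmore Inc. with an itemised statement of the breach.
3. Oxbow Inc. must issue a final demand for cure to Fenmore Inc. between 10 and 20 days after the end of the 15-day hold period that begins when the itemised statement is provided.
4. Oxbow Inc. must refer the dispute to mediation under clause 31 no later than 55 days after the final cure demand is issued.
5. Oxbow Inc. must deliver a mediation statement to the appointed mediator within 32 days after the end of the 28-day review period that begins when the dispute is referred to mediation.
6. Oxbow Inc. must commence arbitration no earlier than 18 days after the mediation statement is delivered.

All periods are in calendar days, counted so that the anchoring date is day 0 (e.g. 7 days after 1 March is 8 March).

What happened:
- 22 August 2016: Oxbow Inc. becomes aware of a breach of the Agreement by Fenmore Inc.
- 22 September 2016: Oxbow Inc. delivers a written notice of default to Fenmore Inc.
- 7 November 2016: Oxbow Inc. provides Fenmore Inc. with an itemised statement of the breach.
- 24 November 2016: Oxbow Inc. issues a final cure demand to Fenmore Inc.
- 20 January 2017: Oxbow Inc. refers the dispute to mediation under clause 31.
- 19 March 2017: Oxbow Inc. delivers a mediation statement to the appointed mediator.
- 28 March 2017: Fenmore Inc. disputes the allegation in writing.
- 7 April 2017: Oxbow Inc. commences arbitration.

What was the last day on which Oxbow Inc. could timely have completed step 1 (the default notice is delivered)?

26 September 2016

Step 1 runs from 22 August 2016, when the breach is discovered. The window is 5–35 days after 22 August 2016; it closes on 26 September 2016.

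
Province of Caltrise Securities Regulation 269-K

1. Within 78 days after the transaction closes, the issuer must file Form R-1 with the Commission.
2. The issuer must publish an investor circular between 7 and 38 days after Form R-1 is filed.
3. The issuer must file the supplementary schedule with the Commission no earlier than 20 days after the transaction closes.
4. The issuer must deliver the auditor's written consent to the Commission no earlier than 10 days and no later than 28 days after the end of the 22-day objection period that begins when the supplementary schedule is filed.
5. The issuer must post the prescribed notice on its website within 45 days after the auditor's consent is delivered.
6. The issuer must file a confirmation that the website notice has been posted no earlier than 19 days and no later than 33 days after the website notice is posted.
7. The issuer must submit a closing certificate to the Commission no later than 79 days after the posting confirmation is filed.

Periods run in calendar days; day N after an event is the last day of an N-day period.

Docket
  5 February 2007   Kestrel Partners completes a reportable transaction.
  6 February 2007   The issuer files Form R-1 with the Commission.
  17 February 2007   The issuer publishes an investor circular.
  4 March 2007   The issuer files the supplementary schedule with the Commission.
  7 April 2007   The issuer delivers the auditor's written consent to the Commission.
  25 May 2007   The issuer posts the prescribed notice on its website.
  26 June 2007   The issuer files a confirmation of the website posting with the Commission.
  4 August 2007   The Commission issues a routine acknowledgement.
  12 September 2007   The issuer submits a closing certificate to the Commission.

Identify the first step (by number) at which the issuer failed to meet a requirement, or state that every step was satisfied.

Step 5

Step 1: 78 days after 5 February 2007 (when the transaction closes) is 24 April 2007; 6 February 2007 is within that limit.
Step 2: the window is 7–38 days after 6 February 2007 (when Form R-1 is filed), so 13 February 2007 through 16 March 2007; 17 February 2007 falls inside that range.
Step 3: the earliest permitted date is 20 days after 5 February 2007 (when the transaction closes), i.e. 25 February 2007; done 4 March 2007 — permitted.
Step 4: the window is 10–28 days after 26 March 2007 (end of the 22-day objection period, which began when the supplementary schedule is filed on 4 March 2007), so 5 April 2007 through 23 April 2007; done 7 April 2007, which is between those dates.
Step 5: 45 days after 7 April 2007 (when the auditor's consent is delivered) is 22 May 2007; done 25 May 2007 — 3 days late.
That is the first point of non-compliance.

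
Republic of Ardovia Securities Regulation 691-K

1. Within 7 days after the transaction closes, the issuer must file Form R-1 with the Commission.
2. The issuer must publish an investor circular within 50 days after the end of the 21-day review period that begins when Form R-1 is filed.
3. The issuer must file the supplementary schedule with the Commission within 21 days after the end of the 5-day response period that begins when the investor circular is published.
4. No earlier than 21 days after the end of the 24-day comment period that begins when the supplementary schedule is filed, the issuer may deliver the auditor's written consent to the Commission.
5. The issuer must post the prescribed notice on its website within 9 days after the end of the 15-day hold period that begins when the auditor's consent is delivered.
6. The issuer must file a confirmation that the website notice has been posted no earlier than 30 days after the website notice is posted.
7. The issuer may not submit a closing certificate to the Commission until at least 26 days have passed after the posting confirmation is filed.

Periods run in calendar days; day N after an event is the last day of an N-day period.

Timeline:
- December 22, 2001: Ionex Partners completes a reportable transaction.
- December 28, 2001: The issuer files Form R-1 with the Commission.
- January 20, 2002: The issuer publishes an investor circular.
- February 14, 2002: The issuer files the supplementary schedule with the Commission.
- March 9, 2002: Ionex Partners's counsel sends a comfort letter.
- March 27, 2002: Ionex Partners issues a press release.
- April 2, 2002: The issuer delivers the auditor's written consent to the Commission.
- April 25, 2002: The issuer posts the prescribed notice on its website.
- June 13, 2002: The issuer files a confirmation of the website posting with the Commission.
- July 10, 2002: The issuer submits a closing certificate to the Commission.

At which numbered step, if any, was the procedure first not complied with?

Step 1 — counting 7 days from December 22, 2001 (when the transaction closes) gives a deadline of December 29, 2001; December 28, 2001 is within that limit.
Step 2 — counting 50 days from January 18, 2002 (end of the 21-day review period, which began when Form R-1 is filed on December 28, 2001) gives a deadline of March 9, 2002; done January 20, 2002 — timely.
Step 3 — counting 21 days from January 25, 2002 (end of the 5-day response period, which began when the investor circular is published on January 20, 2002) gives a deadline of February 15, 2002; completed February 14, 2002, before the deadline.
Step 4 — must wait 21 days from March 10, 2002 (end of the 24-day comment period, which began when the supplementary schedule is filed on February 14, 2002), so not before March 31, 2002; done April 2, 2002, after the minimum wait.
Step 5 — counting 9 days from April 17, 2002 (end of the 15-day hold period, which began when the auditor's consent is delivered on April 2, 2002) gives a deadline of April 26, 2002; done April 25, 2002 — timely.
Step 6 — must wait 30 days from April 25, 2002 (when the website notice is posted), so not before May 25, 2002; done June 13, 2002, after the minimum wait.
Step 7 — must wait 26 days from June 13, 2002 (when the posting confirmation is filed), so not before July 9, 2002; done July 10, 2002 — permitted.

None — every step was satisfied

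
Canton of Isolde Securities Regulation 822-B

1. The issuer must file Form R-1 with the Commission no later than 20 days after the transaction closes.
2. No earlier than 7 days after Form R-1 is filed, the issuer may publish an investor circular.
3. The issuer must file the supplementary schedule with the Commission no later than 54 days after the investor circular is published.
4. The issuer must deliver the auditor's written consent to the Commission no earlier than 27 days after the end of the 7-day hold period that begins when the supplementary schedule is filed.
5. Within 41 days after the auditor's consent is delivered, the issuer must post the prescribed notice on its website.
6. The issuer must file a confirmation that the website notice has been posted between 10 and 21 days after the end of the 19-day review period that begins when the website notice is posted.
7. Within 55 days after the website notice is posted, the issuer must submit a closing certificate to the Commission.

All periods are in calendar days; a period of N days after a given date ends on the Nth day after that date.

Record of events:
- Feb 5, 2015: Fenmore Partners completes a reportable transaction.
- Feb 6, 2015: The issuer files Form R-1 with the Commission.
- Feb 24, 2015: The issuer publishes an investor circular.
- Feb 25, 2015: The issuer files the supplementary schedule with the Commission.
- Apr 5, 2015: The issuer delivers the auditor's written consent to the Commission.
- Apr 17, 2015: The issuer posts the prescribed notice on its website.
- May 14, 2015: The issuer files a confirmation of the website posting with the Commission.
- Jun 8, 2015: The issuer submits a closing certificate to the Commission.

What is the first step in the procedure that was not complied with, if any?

Step 6

(1) due by Feb 5, 2015 + 20 days = Feb 25, 2015; done Feb 6, 2015 — timely.
(2) permitted from Feb 6, 2015 + 7 days = Feb 13, 2015 onward; done Feb 24, 2015, after the minimum wait.
(3) due by Feb 24, 2015 + 54 days = Apr 19, 2015; Feb 25, 2015 is within that limit.
(4) permitted from Mar 4, 2015 + 27 days = Mar 31, 2015 onward; Apr 5, 2015 is on or after that date.
(5) due by Apr 5, 2015 + 41 days = May 16, 2015; completed Apr 17, 2015, before the deadline.
(6) the permitted window runs from May 6, 2015 + 10 = May 16, 2015 to May 6, 2015 + 21 = May 27, 2015; done May 14, 2015 — 2 days before the window opened.
The procedure was therefore not followed at step 6.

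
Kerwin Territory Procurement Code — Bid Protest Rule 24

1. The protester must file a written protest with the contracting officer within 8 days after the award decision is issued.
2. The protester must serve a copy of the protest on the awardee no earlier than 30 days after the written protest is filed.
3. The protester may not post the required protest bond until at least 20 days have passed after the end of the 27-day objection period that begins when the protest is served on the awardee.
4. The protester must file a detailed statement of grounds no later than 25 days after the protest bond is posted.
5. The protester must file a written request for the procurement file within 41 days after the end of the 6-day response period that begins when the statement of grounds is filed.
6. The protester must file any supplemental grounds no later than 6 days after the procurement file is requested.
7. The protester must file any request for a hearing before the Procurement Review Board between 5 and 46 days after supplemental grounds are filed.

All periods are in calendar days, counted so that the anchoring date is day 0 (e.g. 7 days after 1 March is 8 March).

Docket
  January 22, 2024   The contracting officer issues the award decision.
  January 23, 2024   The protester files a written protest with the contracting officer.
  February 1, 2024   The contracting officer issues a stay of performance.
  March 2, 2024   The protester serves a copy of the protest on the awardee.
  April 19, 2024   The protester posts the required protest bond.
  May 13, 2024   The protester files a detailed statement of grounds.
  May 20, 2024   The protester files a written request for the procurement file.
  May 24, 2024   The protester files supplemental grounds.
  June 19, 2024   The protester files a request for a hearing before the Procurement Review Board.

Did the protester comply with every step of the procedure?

Yes

Step 1: 8 days after January 22, 2024 (when the award decision is issued) is January 30, 2024; completed January 23, 2024, before the deadline.
Step 2: the earliest permitted date is 30 days after January 23, 2024 (when the written protest is filed), i.e. February 22, 2024; done March 2, 2024 — permitted.
Step 3: the earliest permitted date is 20 days after March 29, 2024 (end of the 27-day objection period, which began when the protest is served on the awardee on March 2, 2024), i.e. April 18, 2024; done April 19, 2024 — permitted.
Step 4: 25 days after April 19, 2024 (when the protest bond is posted) is May 14, 2024; completed May 13, 2024, before the deadline.
Step 5: 41 days after May 19, 2024 (end of the 6-day response period, which began when the statement of grounds is filed on May 13, 2024) is June 29, 2024; done May 20, 2024 — timely.
Step 6: 6 days after May 20, 2024 (when the procurement file is requested) is May 26, 2024; done May 24, 2024 — timely.
Step 7: the window is 5–46 days after May 24, 2024 (when supplemental grounds are filed), so May 29, 2024 through July 9, 2024; June 19, 2024 falls inside that range.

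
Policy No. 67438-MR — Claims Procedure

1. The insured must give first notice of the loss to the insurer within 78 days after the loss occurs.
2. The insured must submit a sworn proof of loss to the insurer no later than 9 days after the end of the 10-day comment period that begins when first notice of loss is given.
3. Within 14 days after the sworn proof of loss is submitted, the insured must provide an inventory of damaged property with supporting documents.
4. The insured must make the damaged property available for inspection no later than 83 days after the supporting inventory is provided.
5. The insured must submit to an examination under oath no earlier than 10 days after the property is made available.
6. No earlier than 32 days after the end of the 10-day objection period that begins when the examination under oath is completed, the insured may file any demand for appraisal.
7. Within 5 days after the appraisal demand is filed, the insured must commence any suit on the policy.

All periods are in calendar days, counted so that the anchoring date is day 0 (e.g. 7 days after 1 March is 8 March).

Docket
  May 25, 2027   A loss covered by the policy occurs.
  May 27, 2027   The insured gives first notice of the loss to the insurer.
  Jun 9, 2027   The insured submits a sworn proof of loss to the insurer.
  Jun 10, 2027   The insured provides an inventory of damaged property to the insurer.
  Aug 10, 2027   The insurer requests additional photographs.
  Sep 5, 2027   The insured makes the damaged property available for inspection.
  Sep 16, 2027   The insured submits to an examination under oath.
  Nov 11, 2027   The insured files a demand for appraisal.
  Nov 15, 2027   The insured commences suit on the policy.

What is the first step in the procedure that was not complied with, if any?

Step 4

(1) due by May 25, 2027 + 78 days = Aug 11, 2027; done May 27, 2027 — timely.
(2) due by Jun 6, 2027 + 9 days = Jun 15, 2027; completed Jun 9, 2027, before the deadline.
(3) due by Jun 9, 2027 + 14 days = Jun 23, 2027; done Jun 10, 2027 — timely.
(4) due by Jun 10, 2027 + 83 days = Sep 1, 2027; done Sep 5, 2027 — 4 days late.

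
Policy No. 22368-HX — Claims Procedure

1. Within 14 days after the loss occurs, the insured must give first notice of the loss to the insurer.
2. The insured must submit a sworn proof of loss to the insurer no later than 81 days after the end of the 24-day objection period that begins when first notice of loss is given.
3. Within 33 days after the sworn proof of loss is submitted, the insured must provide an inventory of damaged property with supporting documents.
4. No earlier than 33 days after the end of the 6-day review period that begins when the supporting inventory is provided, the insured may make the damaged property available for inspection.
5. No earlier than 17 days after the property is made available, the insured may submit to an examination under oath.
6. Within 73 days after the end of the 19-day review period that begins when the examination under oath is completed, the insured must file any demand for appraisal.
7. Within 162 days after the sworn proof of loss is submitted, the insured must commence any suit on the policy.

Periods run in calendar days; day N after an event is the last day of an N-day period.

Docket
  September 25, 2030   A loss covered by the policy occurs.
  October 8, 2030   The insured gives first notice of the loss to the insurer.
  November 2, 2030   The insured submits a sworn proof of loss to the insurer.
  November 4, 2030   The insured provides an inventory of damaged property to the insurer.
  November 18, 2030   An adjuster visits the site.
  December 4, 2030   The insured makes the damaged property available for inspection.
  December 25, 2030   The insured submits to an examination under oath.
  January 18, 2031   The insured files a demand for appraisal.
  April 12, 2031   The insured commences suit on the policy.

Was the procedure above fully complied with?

(1) due by September 25, 2030 + 14 days = October 9, 2030; completed October 8, 2030, before the deadline.
(2) due by November 1, 2030 + 81 days = January 21, 2031; November 2, 2030 is within that limit.
(3) due by November 2, 2030 + 33 days = December 5, 2030; done November 4, 2030 — timely.
(4) permitted from November 10, 2030 + 33 days = December 13, 2030 onward; acted on December 4, 2030, 9 days prematurely.

No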